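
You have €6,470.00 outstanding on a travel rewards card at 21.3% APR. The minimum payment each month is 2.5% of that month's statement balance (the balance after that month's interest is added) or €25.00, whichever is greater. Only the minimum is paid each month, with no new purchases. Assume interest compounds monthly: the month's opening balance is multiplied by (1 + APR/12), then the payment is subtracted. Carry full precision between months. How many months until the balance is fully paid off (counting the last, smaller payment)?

313 months

Monthly rate r = 21.3%/12 = 1.775% = 0.01775.
While 2.5% of the post-interest balance exceeds €25.00, each month B ← (B·(1+r))·(1 − 0.025), i.e. B shrinks by the factor (1+r)·0.975 = 0.99231.
This holds for months 1–245. Entering month 246 the balance is €975.23; 2.5% of the post-interest balance is now below €25.00, so the flat €25.00 minimum applies from here.
From month 246 a fixed €25.00 at rate r clears €975.23 in 68 more payments. Total: 245 + 68 = 313 months.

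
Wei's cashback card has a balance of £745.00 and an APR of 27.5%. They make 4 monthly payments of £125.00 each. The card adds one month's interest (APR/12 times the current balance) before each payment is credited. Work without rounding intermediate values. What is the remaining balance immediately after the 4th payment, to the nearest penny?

Monthly rate r = 27.5%/12 = 2.29167% = 0.0229167.
Each month: B ← B·(1+r) − £125.00.
Month 1: interest £17.07; balance after payment £637.07.
Month 2: interest £14.60; balance after payment £526.67.
Month 3: interest £12.07; balance after payment £413.74.
Month 4: interest £9.48; balance after payment £298.22.

£298.22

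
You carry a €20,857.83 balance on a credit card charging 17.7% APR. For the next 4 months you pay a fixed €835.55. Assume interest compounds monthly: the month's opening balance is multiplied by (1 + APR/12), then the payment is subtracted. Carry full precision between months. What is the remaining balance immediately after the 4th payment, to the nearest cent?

€18,699.06

Monthly rate r = 17.7%/12 = 1.475% = 0.01475.
Each month: B ← B·(1+r) − €835.55.
Month 1: interest €307.65; balance after payment €20,329.93.
Month 2: interest €299.87; balance after payment €19,794.25.
Month 3: interest €291.97; balance after payment €19,250.66.
Month 4: interest €283.95; balance after payment €18,699.06.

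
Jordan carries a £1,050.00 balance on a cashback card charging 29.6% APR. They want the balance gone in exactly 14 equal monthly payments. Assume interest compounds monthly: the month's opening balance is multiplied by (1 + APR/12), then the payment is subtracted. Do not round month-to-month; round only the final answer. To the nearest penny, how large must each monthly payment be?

£89.61

Monthly rate r = 29.6%/12 = 2.46667% = 0.0246667.
Level-payment amortization: P = B₀·r / (1 − (1+r)^(−n)) = 1050.00·0.0246667 / (1 − 1.02467^(−14)).
Denominator 1 − (1+r)^(−14) = 0.289042759.
P = 25.9 / 0.289042759 ≈ 89.61.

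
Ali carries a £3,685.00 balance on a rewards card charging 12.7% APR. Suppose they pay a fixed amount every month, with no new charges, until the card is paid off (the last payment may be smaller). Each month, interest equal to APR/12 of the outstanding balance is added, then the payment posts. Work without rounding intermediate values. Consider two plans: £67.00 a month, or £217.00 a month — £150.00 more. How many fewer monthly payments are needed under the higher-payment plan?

Monthly rate r = 12.7%/12 = 1.05833% = 0.0105833.
At £67.00/mo: n = ⌈−ln(1 − rB₀/P)/ln(1+r)⌉ = 83 payments (last £58.59); total interest = total paid − £3,685.00 = £1,867.59.
At £217.00/mo: 19 payments (last £177.69); total interest £398.69.
Payments saved = 83 − 19 = 64.

64 fewer payments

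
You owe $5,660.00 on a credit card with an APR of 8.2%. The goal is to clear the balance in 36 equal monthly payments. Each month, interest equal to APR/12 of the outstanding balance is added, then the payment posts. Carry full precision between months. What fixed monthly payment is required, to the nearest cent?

$177.89

Monthly rate r = 8.2%/12 = 0.683333% = 0.00683333.
Level-payment amortization: P = B₀·r / (1 − (1+r)^(−n)) = 5660.00·0.00683333 / (1 − 1.00683^(−36)).
Denominator 1 − (1+r)^(−36) = 0.217423274.
P = 38.6767 / 0.217423274 ≈ 177.89.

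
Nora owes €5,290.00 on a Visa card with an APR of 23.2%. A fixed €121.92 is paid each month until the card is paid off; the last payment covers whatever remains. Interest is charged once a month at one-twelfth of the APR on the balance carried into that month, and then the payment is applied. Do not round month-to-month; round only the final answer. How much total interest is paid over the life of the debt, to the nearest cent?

Monthly rate r = 23.2%/12 = 1.93333% = 0.0193333.
Payoff takes n = ⌈−ln(1 − rB₀/P)/ln(1+r)⌉ = ⌈95.330⌉ = 96 payments; the last is €40.50.
Total paid = 95·€121.92 + €40.50 = €11,622.90.
Total interest = total paid − principal = €11,622.90 − €5,290.00 = €6,332.90.

€6,332.90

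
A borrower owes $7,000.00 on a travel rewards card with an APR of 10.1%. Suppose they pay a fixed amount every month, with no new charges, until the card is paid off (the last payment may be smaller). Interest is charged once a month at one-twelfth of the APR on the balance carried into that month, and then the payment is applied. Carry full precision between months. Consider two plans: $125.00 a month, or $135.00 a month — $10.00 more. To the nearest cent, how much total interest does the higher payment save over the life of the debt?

Monthly rate r = 10.1%/12 = 0.841667% = 0.00841667.
At $125.00/mo: n = ⌈−ln(1 − rB₀/P)/ln(1+r)⌉ = 77 payments (last $6.10); total interest = total paid − $7,000.00 = $2,506.10.
At $135.00/mo: 69 payments (last $56.63); total interest $2,236.63.
Interest saved = $2,506.10 − $2,236.63 = $269.47.

$269.47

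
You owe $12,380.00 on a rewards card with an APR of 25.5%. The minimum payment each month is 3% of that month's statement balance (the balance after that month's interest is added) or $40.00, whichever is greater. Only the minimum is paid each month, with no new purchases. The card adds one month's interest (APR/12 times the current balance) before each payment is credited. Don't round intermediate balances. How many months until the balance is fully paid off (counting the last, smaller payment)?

295 months

Monthly rate r = 25.5%/12 = 2.125% = 0.02125.
While 3% of the post-interest balance exceeds $40.00, each month B ← (B·(1+r))·(1 − 0.03), i.e. B shrinks by the factor (1+r)·0.97 = 0.99061.
This holds for months 1–239. Entering month 240 the balance is $1,299.36; 3% of the post-interest balance is now below $40.00, so the flat $40.00 minimum applies from here.
From month 240 a fixed $40.00 at rate r clears $1,299.36 in 56 more payments. Total: 239 + 56 = 295 months.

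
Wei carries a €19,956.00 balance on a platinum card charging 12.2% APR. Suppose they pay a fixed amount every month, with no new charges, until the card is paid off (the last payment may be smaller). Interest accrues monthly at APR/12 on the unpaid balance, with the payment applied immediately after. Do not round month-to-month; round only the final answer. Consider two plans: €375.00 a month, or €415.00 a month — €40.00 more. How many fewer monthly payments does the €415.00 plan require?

Monthly rate r = 12.2%/12 = 1.01667% = 0.0101667.
At €375.00/mo: n = ⌈−ln(1 − rB₀/P)/ln(1+r)⌉ = 77 payments (last €370.88); total interest = total paid − €19,956.00 = €8,914.88.
At €415.00/mo: 67 payments (last €145.82); total interest €7,579.82.
Payments saved = 77 − 67 = 10.

10 fewer payments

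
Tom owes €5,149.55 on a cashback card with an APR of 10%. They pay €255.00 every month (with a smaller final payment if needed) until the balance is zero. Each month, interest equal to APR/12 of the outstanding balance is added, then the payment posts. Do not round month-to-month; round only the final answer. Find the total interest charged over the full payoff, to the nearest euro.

€513

Monthly rate r = 10%/12 = 0.833333% = 0.00833333.
Payoff takes n = ⌈−ln(1 − rB₀/P)/ln(1+r)⌉ = ⌈22.204⌉ = 23 payments; the last is €52.19.
Total paid = 22·€255.00 + €52.19 = €5,662.19.
Total interest = total paid − principal = €5,662.19 − €5,149.55 = €512.64.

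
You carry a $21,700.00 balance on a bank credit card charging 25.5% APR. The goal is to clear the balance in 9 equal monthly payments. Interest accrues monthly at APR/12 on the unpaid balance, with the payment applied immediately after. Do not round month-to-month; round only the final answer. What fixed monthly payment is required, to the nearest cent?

Monthly rate r = 25.5%/12 = 2.125% = 0.02125.
Level-payment amortization: P = B₀·r / (1 − (1+r)^(−n)) = 21700.00·0.02125 / (1 − 1.02125^(−9)).
Denominator 1 − (1+r)^(−9) = 0.172417356.
P = 461.125 / 0.172417356 ≈ 2674.47.

$2,674.47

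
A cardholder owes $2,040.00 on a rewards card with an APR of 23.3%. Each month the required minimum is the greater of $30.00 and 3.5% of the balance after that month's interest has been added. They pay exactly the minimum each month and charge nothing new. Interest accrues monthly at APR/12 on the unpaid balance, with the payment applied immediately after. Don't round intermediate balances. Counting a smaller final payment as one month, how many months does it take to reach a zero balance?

95 months

Monthly rate r = 23.3%/12 = 1.94167% = 0.0194167.
While 3.5% of the post-interest balance exceeds $30.00, each month B ← (B·(1+r))·(1 − 0.035), i.e. B shrinks by the factor (1+r)·0.965 = 0.98374.
This holds for months 1–55. Entering month 56 the balance is $827.90; 3.5% of the post-interest balance is now below $30.00, so the flat $30.00 minimum applies from here.
From month 56 a fixed $30.00 at rate r clears $827.90 in 40 more payments. Total: 55 + 40 = 95 months.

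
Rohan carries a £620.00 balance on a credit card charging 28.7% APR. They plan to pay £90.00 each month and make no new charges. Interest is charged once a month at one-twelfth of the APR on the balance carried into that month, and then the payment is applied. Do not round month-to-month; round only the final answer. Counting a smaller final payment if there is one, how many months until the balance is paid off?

8 payments

Monthly rate r = 28.7%/12 = 2.39167% = 0.0239167.
Recurrence: B ← B·(1+r) − £90.00.
Month 1: interest £14.83; balance after payment £544.83.
Month 2: interest £13.03; balance after payment £467.86.
Closed form: n = −ln(1 − rB₀/P)/ln(1+r) = −ln(0.83524)/ln(1.02392) ≈ 7.617, so the balance reaches zero during payment 8.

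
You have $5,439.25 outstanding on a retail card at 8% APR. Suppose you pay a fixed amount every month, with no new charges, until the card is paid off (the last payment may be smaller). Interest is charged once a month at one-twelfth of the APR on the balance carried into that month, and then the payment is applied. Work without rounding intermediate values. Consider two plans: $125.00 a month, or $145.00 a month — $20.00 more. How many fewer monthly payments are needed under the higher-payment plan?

Monthly rate r = 8%/12 = 0.666667% = 0.00666667.
At $125.00/mo: n = ⌈−ln(1 − rB₀/P)/ln(1+r)⌉ = 52 payments (last $70.65); total interest = total paid − $5,439.25 = $1,006.40.
At $145.00/mo: 44 payments (last $45.36); total interest $841.11.
Payments saved = 52 − 44 = 8.

8 fewer payments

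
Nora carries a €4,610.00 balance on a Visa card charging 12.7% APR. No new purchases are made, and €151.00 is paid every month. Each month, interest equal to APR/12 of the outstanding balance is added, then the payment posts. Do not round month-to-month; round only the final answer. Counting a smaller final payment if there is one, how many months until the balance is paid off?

38 payments

Monthly rate r = 12.7%/12 = 1.05833% = 0.0105833.
Recurrence: B ← B·(1+r) − €151.00.
Month 1: interest €48.79; balance after payment €4,507.79.
Month 2: interest €47.71; balance after payment €4,404.50.
Closed form: n = −ln(1 − rB₀/P)/ln(1+r) = −ln(0.67689)/ln(1.01058) ≈ 37.068, so the balance reaches zero during payment 38.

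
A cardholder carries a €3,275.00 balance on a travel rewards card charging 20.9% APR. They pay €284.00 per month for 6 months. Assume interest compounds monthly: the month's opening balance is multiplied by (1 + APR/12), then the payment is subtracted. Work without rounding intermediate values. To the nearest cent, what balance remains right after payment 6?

€1,852.55

Monthly rate r = 20.9%/12 = 1.74167% = 0.0174167.
Each month: B ← B·(1+r) − €284.00.
Month 1: interest €57.04; balance after payment €3,048.04.
Month 2: interest €53.09; balance after payment €2,817.13.
Month 3: interest €49.06; balance after payment €2,582.19.
Month 4: interest €44.97; balance after payment €2,343.16.
Month 5: interest €40.81; balance after payment €2,099.97.
Month 6: interest €36.57; balance after payment €1,852.55.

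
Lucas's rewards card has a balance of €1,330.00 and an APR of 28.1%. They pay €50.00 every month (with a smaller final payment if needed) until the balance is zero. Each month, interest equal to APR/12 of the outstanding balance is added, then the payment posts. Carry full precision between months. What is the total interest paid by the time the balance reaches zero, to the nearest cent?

€776.63

Monthly rate r = 28.1%/12 = 2.34167% = 0.0234167.
Payoff takes n = ⌈−ln(1 − rB₀/P)/ln(1+r)⌉ = ⌈42.131⌉ = 43 payments; the last is €6.63.
Total paid = 42·€50.00 + €6.63 = €2,106.63.
Total interest = total paid − principal = €2,106.63 − €1,330.00 = €776.63.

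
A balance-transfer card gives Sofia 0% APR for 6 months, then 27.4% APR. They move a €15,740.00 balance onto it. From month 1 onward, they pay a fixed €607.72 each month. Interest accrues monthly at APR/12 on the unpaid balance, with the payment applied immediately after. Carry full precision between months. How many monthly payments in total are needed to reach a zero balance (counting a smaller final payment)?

Promo months 1–6 at r₀ = 0%/12 = 0; months 7+ at r₁ = 27.4%/12 = 0.0228333.
After month 6 (no interest yet): B = €15,740.00 − 6·€607.72 = €12,093.68.
Then at r₁ with €607.72/mo: n₂ = −ln(1 − r₁·B/P)/ln(1+r₁) ≈ 26.84 → 27 more payments.

33 payments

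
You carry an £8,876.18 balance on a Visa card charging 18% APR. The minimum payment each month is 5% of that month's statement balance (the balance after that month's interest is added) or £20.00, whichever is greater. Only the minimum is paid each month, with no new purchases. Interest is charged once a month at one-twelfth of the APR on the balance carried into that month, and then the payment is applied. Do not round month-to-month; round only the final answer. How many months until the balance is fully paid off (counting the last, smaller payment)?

Monthly rate r = 18%/12 = 1.5% = 0.015.
While 5% of the post-interest balance exceeds £20.00, each month B ← (B·(1+r))·(1 − 0.05), i.e. B shrinks by the factor (1+r)·0.95 = 0.96425.
This holds for months 1–86. Entering month 87 the balance is £387.74; 5% of the post-interest balance is now below £20.00, so the flat £20.00 minimum applies from here.
From month 87 a fixed £20.00 at rate r clears £387.74 in 24 more payments. Total: 86 + 24 = 110 months.

110 months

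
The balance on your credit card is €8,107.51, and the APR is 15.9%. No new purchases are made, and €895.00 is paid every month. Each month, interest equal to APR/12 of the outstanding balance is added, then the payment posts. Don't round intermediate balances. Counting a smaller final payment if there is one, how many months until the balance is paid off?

Monthly rate r = 15.9%/12 = 1.325% = 0.01325.
Recurrence: B ← B·(1+r) − €895.00.
Month 1: interest €107.42; balance after payment €7,319.93.
Month 2: interest €96.99; balance after payment €6,521.92.
Closed form: n = −ln(1 − rB₀/P)/ln(1+r) = −ln(0.87997)/ln(1.01325) ≈ 9.714, so the balance reaches zero during payment 10.

10 months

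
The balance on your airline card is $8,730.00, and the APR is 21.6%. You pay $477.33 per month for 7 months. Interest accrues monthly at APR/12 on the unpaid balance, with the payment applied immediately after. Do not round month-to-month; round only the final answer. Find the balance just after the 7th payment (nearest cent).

$6,363.94

Monthly rate r = 21.6%/12 = 1.8% = 0.018.
Each month: B ← B·(1+r) − $477.33.
Month 1: interest $157.14; balance after payment $8,409.81.
Month 2: interest $151.38; balance after payment $8,083.86.
Month 3: interest $145.51; balance after payment $7,752.04.
Month 4: interest $139.54; balance after payment $7,414.24.
Month 5: interest $133.46; balance after payment $7,070.37.
Month 6: interest $127.27; balance after payment $6,720.31.
Month 7: interest $120.97; balance after payment $6,363.94.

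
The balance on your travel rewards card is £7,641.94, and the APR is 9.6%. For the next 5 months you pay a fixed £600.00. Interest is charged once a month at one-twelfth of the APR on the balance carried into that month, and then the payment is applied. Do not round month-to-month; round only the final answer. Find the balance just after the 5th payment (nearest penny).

Monthly rate r = 9.6%/12 = 0.8% = 0.008.
Each month: B ← B·(1+r) − £600.00.
Month 1: interest £61.14; balance after payment £7,103.08.
Month 2: interest £56.82; balance after payment £6,559.90.
Month 3: interest £52.48; balance after payment £6,012.38.
Month 4: interest £48.10; balance after payment £5,460.48.
Month 5: interest £43.68; balance after payment £4,904.16.

£4,904.16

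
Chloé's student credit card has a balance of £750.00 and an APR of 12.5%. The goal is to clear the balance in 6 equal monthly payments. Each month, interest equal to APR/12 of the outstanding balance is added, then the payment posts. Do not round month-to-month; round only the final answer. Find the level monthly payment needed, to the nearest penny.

£129.60

Monthly rate r = 12.5%/12 = 1.04167% = 0.0104167.
Level-payment amortization: P = B₀·r / (1 − (1+r)^(−n)) = 750.00·0.0104167 / (1 − 1.01042^(−6)).
Denominator 1 − (1+r)^(−6) = 0.0602831967.
P = 7.8125 / 0.0602831967 ≈ 129.60.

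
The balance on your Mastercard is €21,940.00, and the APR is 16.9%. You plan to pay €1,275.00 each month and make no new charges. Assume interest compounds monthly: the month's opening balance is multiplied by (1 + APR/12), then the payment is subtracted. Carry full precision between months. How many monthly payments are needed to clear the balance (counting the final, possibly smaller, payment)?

Monthly rate r = 16.9%/12 = 1.40833% = 0.0140833.
Recurrence: B ← B·(1+r) − €1,275.00.
Month 1: interest €308.99; balance after payment €20,973.99.
Month 2: interest €295.38; balance after payment €19,994.37.
Closed form: n = −ln(1 − rB₀/P)/ln(1+r) = −ln(0.75766)/ln(1.01408) ≈ 19.844, so the balance reaches zero during payment 20.

20 payments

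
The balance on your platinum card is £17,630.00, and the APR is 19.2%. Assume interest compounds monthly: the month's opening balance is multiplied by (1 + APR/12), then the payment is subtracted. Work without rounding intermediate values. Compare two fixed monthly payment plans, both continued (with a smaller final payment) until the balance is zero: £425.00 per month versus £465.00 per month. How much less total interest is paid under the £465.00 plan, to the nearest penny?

Monthly rate r = 19.2%/12 = 1.6% = 0.016.
At £425.00/mo: n = ⌈−ln(1 − rB₀/P)/ln(1+r)⌉ = 69 payments (last £279.65); total interest = total paid − £17,630.00 = £11,549.65.
At £465.00/mo: 59 payments (last £361.96); total interest £9,701.96.
Interest saved = £11,549.65 − £9,701.96 = £1,847.69.

£1,847.69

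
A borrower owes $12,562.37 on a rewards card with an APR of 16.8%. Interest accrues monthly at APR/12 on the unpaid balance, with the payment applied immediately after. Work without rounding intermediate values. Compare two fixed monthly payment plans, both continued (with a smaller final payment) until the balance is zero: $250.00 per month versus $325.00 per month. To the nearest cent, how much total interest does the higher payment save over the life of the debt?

Monthly rate r = 16.8%/12 = 1.4% = 0.014.
At $250.00/mo: n = ⌈−ln(1 − rB₀/P)/ln(1+r)⌉ = 88 payments (last $110.67); total interest = total paid − $12,562.37 = $9,298.30.
At $325.00/mo: 57 payments (last $10.95); total interest $5,648.58.
Interest saved = $9,298.30 − $5,648.58 = $3,649.72.

$3,649.72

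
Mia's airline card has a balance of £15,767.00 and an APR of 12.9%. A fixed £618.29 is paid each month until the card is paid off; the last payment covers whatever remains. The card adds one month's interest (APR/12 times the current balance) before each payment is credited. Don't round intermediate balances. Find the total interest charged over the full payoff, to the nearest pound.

£2,759

Monthly rate r = 12.9%/12 = 1.075% = 0.01075.
Payoff takes n = ⌈−ln(1 − rB₀/P)/ln(1+r)⌉ = ⌈29.964⌉ = 30 payments; the last is £596.03.
Total paid = 29·£618.29 + £596.03 = £18,526.44.
Total interest = total paid − principal = £18,526.44 − £15,767.00 = £2,759.44.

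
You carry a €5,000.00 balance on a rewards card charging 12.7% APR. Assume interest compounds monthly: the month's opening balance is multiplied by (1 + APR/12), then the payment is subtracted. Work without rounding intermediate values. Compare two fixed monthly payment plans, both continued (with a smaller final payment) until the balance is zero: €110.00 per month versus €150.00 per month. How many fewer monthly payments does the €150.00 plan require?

21 fewer payments

Monthly rate r = 12.7%/12 = 1.05833% = 0.0105833.
At €110.00/mo: n = ⌈−ln(1 − rB₀/P)/ln(1+r)⌉ = 63 payments (last €34.08); total interest = total paid − €5,000.00 = €1,854.08.
At €150.00/mo: 42 payments (last €49.03); total interest €1,199.03.
Payments saved = 63 − 42 = 21.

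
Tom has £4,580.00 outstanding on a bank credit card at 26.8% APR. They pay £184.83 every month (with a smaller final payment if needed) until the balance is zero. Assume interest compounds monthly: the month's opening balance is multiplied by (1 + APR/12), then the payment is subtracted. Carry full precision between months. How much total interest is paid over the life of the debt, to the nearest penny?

£2,166.10

Monthly rate r = 26.8%/12 = 2.23333% = 0.0223333.
Payoff takes n = ⌈−ln(1 − rB₀/P)/ln(1+r)⌉ = ⌈36.496⌉ = 37 payments; the last is £92.22.
Total paid = 36·£184.83 + £92.22 = £6,746.10.
Total interest = total paid − principal = £6,746.10 − £4,580.00 = £2,166.10.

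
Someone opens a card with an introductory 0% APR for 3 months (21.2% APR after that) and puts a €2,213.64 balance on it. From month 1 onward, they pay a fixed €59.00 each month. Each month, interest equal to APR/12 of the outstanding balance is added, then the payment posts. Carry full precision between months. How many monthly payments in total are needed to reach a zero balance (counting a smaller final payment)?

57 payments

Promo months 1–3 at r₀ = 0%/12 = 0; months 4+ at r₁ = 21.2%/12 = 0.0176667.
After month 3 (no interest yet): B = €2,213.64 − 3·€59.00 = €2,036.64.
Then at r₁ with €59.00/mo: n₂ = −ln(1 − r₁·B/P)/ln(1+r₁) ≈ 53.74 → 54 more payments.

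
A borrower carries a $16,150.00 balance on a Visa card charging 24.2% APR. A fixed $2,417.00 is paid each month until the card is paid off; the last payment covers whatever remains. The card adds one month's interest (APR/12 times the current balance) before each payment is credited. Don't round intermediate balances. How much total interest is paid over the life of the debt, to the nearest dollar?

$1,376

Monthly rate r = 24.2%/12 = 2.01667% = 0.0201667.
Payoff takes n = ⌈−ln(1 − rB₀/P)/ln(1+r)⌉ = ⌈7.249⌉ = 8 payments; the last is $606.79.
Total paid = 7·$2,417.00 + $606.79 = $17,525.79.
Total interest = total paid − principal = $17,525.79 − $16,150.00 = $1,375.79.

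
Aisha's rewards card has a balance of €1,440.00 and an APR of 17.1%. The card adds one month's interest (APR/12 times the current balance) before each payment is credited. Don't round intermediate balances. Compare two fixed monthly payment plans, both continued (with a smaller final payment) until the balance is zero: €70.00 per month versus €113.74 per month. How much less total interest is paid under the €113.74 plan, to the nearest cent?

€117.11

Monthly rate r = 17.1%/12 = 1.425% = 0.01425.
At €70.00/mo: n = ⌈−ln(1 − rB₀/P)/ln(1+r)⌉ = 25 payments (last €36.44); total interest = total paid − €1,440.00 = €276.44.
At €113.74/mo: 15 payments (last €6.97); total interest €159.33.
Interest saved = €276.44 − €159.33 = €117.11.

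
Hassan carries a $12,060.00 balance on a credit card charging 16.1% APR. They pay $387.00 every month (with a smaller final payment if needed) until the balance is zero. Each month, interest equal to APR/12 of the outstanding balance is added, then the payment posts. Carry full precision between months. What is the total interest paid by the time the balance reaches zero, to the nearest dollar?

Monthly rate r = 16.1%/12 = 1.34167% = 0.0134167.
Payoff takes n = ⌈−ln(1 − rB₀/P)/ln(1+r)⌉ = ⌈40.627⌉ = 41 payments; the last is $243.35.
Total paid = 40·$387.00 + $243.35 = $15,723.35.
Total interest = total paid − principal = $15,723.35 − $12,060.00 = $3,663.35.

$3,663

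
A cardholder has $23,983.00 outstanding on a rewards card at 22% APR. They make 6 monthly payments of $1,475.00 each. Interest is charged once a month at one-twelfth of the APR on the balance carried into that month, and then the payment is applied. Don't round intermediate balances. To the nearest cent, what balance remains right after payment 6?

Monthly rate r = 22%/12 = 1.83333% = 0.0183333.
Each month: B ← B·(1+r) − $1,475.00.
Month 1: interest $439.69; balance after payment $22,947.69.
Month 2: interest $420.71; balance after payment $21,893.40.
Month 3: interest $401.38; balance after payment $20,819.77.
Month 4: interest $381.70; balance after payment $19,726.47.
Month 5: interest $361.65; balance after payment $18,613.12.
Month 6: interest $341.24; balance after payment $17,479.36.

$17,479.36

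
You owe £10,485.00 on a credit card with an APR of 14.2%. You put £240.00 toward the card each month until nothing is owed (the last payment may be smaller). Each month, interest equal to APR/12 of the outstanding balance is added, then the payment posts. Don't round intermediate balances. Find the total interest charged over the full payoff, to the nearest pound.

£4,361

Monthly rate r = 14.2%/12 = 1.18333% = 0.0118333.
Payoff takes n = ⌈−ln(1 − rB₀/P)/ln(1+r)⌉ = ⌈61.857⌉ = 62 payments; the last is £205.78.
Total paid = 61·£240.00 + £205.78 = £14,845.78.
Total interest = total paid − principal = £14,845.78 − £10,485.00 = £4,360.78.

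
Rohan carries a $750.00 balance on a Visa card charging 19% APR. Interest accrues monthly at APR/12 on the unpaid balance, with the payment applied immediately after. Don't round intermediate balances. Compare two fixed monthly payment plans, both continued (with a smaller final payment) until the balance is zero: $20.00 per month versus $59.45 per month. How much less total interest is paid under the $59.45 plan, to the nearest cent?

$303.52

Monthly rate r = 19%/12 = 1.58333% = 0.0158333.
At $20.00/mo: n = ⌈−ln(1 − rB₀/P)/ln(1+r)⌉ = 58 payments (last $6.86); total interest = total paid − $750.00 = $396.86.
At $59.45/mo: 15 payments (last $11.04); total interest $93.34.
Interest saved = $396.86 − $93.34 = $303.52.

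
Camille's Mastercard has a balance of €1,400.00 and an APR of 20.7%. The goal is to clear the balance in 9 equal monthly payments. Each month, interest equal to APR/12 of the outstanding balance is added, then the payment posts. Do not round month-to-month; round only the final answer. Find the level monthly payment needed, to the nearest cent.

Monthly rate r = 20.7%/12 = 1.725% = 0.01725.
Level-payment amortization: P = B₀·r / (1 − (1+r)^(−n)) = 1400.00·0.01725 / (1 − 1.01725^(−9)).
Denominator 1 − (1+r)^(−9) = 0.142664685.
P = 24.15 / 0.142664685 ≈ 169.28.

€169.28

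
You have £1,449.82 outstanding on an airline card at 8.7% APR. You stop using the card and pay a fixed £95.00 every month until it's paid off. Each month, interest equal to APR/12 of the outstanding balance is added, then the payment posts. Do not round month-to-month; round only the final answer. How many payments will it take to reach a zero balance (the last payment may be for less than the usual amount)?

17 payments

Monthly rate r = 8.7%/12 = 0.725% = 0.00725.
Recurrence: B ← B·(1+r) − £95.00.
Month 1: interest £10.51; balance after payment £1,365.33.
Month 2: interest £9.90; balance after payment £1,280.23.
Closed form: n = −ln(1 − rB₀/P)/ln(1+r) = −ln(0.88936)/ln(1.00725) ≈ 16.232, so the balance reaches zero during payment 17.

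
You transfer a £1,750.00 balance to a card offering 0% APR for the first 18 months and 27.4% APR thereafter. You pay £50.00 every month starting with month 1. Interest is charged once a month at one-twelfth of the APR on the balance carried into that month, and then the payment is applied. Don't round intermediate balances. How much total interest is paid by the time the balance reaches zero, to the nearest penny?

£238.17

Promo months 1–18 at r₀ = 0%/12 = 0; months 19+ at r₁ = 27.4%/12 = 0.0228333.
After month 18 (no interest yet): B = £1,750.00 − 18·£50.00 = £850.00.
Then at r₁ with £50.00/mo: n₂ = −ln(1 − r₁·B/P)/ln(1+r₁) ≈ 21.76 → 22 more payments.
Total paid = 39·£50.00 + £38.17 = £1,988.17; interest = £1,988.17 − £1,750.00 = £238.17.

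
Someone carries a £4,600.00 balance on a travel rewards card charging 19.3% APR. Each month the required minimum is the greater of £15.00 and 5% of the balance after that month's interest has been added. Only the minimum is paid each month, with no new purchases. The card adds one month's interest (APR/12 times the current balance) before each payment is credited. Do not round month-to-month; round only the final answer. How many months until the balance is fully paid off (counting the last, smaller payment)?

Monthly rate r = 19.3%/12 = 1.60833% = 0.0160833.
While 5% of the post-interest balance exceeds £15.00, each month B ← (B·(1+r))·(1 − 0.05), i.e. B shrinks by the factor (1+r)·0.95 = 0.96528.
This holds for months 1–78. Entering month 79 the balance is £292.20; 5% of the post-interest balance is now below £15.00, so the flat £15.00 minimum applies from here.
From month 79 a fixed £15.00 at rate r clears £292.20 in 24 more payments. Total: 78 + 24 = 102 months.

102 months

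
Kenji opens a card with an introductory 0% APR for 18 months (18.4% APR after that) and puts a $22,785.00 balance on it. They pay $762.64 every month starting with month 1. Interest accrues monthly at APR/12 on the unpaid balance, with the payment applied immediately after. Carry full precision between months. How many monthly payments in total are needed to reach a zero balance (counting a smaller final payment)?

Promo months 1–18 at r₀ = 0%/12 = 0; months 19+ at r₁ = 18.4%/12 = 0.0153333.
After month 18 (no interest yet): B = $22,785.00 − 18·$762.64 = $9,057.48.
Then at r₁ with $762.64/mo: n₂ = −ln(1 − r₁·B/P)/ln(1+r₁) ≈ 13.21 → 14 more payments.

32 payments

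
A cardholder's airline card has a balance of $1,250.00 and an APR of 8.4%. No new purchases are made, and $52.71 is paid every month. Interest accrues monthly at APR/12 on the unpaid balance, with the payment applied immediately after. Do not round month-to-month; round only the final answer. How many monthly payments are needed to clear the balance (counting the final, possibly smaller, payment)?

27 payments

Monthly rate r = 8.4%/12 = 0.7% = 0.007.
Recurrence: B ← B·(1+r) − $52.71.
Month 1: interest $8.75; balance after payment $1,206.04.
Month 2: interest $8.44; balance after payment $1,161.77.
Closed form: n = −ln(1 − rB₀/P)/ln(1+r) = −ln(0.834)/ln(1.007) ≈ 26.023, so the balance reaches zero during payment 27.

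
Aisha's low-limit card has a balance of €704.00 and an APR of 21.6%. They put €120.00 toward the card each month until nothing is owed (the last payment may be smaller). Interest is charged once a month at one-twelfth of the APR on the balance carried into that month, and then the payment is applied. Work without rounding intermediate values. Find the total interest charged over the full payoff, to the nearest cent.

Monthly rate r = 21.6%/12 = 1.8% = 0.018.
Payoff takes n = ⌈−ln(1 − rB₀/P)/ln(1+r)⌉ = ⌈6.256⌉ = 7 payments; the last is €30.89.
Total paid = 6·€120.00 + €30.89 = €750.89.
Total interest = total paid − principal = €750.89 − €704.00 = €46.89.

€46.89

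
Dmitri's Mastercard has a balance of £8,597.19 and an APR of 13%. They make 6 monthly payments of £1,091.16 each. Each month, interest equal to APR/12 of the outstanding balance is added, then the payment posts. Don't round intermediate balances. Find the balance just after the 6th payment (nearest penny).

Monthly rate r = 13%/12 = 1.08333% = 0.0108333.
Each month: B ← B·(1+r) − £1,091.16.
Month 1: interest £93.14; balance after payment £7,599.17.
Month 2: interest £82.32; balance after payment £6,590.33.
Month 3: interest £71.40; balance after payment £5,570.57.
Month 4: interest £60.35; balance after payment £4,539.75.
Month 5: interest £49.18; balance after payment £3,497.77.
Month 6: interest £37.89; balance after payment £2,444.51.

£2,444.51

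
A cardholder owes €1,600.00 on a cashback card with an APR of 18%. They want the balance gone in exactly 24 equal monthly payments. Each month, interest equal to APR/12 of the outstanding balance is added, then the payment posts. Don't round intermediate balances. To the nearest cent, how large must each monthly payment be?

Monthly rate r = 18%/12 = 1.5% = 0.015.
Level-payment amortization: P = B₀·r / (1 − (1+r)^(−n)) = 1600.00·0.015 / (1 − 1.015^(−24)).
Denominator 1 − (1+r)^(−24) = 0.30045608.
P = 24 / 0.30045608 ≈ 79.88.

€79.88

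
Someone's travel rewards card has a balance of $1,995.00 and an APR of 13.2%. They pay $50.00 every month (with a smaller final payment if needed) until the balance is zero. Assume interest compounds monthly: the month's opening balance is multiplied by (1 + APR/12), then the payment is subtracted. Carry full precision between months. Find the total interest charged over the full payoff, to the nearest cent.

Monthly rate r = 13.2%/12 = 1.1% = 0.011.
Payoff takes n = ⌈−ln(1 − rB₀/P)/ln(1+r)⌉ = ⌈52.821⌉ = 53 payments; the last is $41.08.
Total paid = 52·$50.00 + $41.08 = $2,641.08.
Total interest = total paid − principal = $2,641.08 − $1,995.00 = $646.08.

$646.08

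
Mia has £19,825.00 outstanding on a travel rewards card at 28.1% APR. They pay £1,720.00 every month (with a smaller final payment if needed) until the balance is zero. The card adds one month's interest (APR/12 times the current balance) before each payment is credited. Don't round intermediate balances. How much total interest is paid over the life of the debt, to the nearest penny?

£3,555.80

Monthly rate r = 28.1%/12 = 2.34167% = 0.0234167.
Payoff takes n = ⌈−ln(1 − rB₀/P)/ln(1+r)⌉ = ⌈13.591⌉ = 14 payments; the last is £1,020.80.
Total paid = 13·£1,720.00 + £1,020.80 = £23,380.80.
Total interest = total paid − principal = £23,380.80 − £19,825.00 = £3,555.80.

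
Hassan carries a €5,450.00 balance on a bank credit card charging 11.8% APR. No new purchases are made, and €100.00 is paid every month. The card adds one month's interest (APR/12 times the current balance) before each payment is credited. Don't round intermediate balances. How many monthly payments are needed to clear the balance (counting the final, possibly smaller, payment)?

79 payments

Monthly rate r = 11.8%/12 = 0.983333% = 0.00983333.
Recurrence: B ← B·(1+r) − €100.00.
Month 1: interest €53.59; balance after payment €5,403.59.
Month 2: interest €53.14; balance after payment €5,356.73.
Closed form: n = −ln(1 − rB₀/P)/ln(1+r) = −ln(0.46408)/ln(1.00983) ≈ 78.454, so the balance reaches zero during payment 79.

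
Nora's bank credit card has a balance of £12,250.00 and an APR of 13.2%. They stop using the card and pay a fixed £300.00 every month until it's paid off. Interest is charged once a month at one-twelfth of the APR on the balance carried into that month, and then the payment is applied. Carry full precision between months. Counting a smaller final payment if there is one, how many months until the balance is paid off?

Monthly rate r = 13.2%/12 = 1.1% = 0.011.
Recurrence: B ← B·(1+r) − £300.00.
Month 1: interest £134.75; balance after payment £12,084.75.
Month 2: interest £132.93; balance after payment £11,917.68.
Closed form: n = −ln(1 − rB₀/P)/ln(1+r) = −ln(0.55083)/ln(1.011) ≈ 54.509, so the balance reaches zero during payment 55.

55 payments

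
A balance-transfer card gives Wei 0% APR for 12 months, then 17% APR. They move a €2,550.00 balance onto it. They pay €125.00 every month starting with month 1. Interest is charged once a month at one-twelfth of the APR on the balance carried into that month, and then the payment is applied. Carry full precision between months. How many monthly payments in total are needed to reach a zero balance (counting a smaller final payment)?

22 payments

Promo months 1–12 at r₀ = 0%/12 = 0; months 13+ at r₁ = 17%/12 = 0.0141667.
After month 12 (no interest yet): B = €2,550.00 − 12·€125.00 = €1,050.00.
Then at r₁ with €125.00/mo: n₂ = −ln(1 − r₁·B/P)/ln(1+r₁) ≈ 9.01 → 10 more payments.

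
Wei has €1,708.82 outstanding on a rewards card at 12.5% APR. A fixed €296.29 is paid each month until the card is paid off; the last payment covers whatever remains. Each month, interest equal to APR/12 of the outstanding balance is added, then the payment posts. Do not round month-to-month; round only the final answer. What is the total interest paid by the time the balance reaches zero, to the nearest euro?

€63

Monthly rate r = 12.5%/12 = 1.04167% = 0.0104167.
Payoff takes n = ⌈−ln(1 − rB₀/P)/ln(1+r)⌉ = ⌈5.979⌉ = 6 payments; the last is €290.05.
Total paid = 5·€296.29 + €290.05 = €1,771.50.
Total interest = total paid − principal = €1,771.50 − €1,708.82 = €62.68.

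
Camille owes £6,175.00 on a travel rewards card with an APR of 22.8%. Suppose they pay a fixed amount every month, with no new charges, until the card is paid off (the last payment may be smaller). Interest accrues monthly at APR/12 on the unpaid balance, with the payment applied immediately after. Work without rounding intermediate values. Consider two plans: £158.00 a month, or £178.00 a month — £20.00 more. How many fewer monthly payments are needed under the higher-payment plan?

15 fewer payments

Monthly rate r = 22.8%/12 = 1.9% = 0.019.
At £158.00/mo: n = ⌈−ln(1 − rB₀/P)/ln(1+r)⌉ = 73 payments (last £15.37); total interest = total paid − £6,175.00 = £5,216.37.
At £178.00/mo: 58 payments (last £32.52); total interest £4,003.52.
Payments saved = 73 − 58 = 15.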